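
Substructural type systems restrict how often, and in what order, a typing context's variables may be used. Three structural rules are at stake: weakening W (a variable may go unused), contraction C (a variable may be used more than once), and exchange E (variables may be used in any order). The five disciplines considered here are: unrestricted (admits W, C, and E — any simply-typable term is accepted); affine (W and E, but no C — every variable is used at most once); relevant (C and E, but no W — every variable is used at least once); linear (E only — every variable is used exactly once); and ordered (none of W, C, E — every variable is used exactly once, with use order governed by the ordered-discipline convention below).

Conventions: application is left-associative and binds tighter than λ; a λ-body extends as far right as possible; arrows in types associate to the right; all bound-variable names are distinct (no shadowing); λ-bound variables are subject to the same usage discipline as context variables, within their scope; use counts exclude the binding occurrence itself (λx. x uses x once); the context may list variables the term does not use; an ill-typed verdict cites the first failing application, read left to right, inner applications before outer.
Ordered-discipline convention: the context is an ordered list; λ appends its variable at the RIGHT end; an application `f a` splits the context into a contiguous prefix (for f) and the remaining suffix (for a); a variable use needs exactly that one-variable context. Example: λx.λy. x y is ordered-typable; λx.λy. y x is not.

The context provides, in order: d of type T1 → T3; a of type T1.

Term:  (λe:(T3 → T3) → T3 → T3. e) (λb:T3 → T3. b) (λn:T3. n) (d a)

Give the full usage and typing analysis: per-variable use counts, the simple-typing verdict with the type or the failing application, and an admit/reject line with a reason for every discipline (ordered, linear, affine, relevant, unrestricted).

use counts: d=1; a=1; e [bound]=1; b [bound]=1; n [bound]=1
left-to-right use order: e, b, n, d, a
typing: the term checks, with type T3
ordered: ✓, d, a, e, b, n: once each, no exchange needed
linear: ✓, single use per variable (d, a, e, b, n)
affine: ✓, at most one use each (d, a, e, b, n)
relevant: ✓, d, a, e, b, n: all used, weakening unneeded
unrestricted: ✓, type-checks (T3) and nothing is barred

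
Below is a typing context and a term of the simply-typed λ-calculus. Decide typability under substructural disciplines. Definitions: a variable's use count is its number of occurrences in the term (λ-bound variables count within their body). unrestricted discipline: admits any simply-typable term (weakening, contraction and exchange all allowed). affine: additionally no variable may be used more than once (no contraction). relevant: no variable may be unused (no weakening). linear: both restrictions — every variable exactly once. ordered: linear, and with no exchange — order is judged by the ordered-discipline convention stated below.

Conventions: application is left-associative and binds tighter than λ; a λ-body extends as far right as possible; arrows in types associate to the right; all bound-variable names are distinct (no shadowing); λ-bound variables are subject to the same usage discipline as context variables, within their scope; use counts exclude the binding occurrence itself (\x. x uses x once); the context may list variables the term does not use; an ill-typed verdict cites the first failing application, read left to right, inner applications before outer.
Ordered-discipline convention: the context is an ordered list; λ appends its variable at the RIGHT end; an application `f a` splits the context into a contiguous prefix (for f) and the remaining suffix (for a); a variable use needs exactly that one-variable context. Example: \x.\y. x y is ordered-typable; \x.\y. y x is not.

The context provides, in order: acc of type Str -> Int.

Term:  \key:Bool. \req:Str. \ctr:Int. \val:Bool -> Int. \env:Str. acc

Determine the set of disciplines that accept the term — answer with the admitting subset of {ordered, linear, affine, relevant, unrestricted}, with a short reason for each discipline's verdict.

accepted by: affine, unrestricted
usage: acc=1, key [bound]=0, req [bound]=0, ctr [bound]=0, val [bound]=0, env [bound]=0
left-to-right use order: acc
typing: the term checks, with type Bool -> Str -> Int -> (Bool -> Int) -> Str -> Str -> Int
ordered ✗ (unused: key, req, ctr, val, env — weakening required)
linear ✗ (unused: key, req, ctr, val, env — weakening required)
affine ✓ (none of acc, key, req, ctr, val, env used more than once)
relevant ✗ (unused: key, req, ctr, val, env — weakening required)
unrestricted ✓ (type-checks (Bool -> Str -> Int -> (Bool -> Int) -> Str -> Str -> Int) and nothing is barred)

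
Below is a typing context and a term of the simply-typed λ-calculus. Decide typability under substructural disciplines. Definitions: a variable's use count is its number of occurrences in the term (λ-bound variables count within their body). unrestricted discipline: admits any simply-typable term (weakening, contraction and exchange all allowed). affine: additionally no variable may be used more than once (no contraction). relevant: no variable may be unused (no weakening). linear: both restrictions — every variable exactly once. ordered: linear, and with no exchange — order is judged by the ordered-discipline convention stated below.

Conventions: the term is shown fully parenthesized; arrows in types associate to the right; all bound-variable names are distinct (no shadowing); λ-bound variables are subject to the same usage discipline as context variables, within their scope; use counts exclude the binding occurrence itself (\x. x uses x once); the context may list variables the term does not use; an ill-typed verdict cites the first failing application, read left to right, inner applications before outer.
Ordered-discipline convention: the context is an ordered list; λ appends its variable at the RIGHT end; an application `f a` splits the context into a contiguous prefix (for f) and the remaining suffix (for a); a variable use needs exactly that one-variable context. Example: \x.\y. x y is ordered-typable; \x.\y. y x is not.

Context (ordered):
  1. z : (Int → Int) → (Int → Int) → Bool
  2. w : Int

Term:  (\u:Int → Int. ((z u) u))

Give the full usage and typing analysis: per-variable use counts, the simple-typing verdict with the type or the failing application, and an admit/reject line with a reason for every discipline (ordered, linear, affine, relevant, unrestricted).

use counts: z: 1×, w: 0×, u (bound): 2×
left-to-right use order: z, u, u
typing: ✓ — (Int → Int) → Bool
ordered: ✗, needs contraction — u ×2; unused: w — weakening required
linear: ✗, needs contraction — u ×2; unused: w — weakening required
affine: ✗, needs contraction — u ×2
relevant: ✗, unused: w — weakening required
unrestricted: ✓, typability at (Int → Int) → Bool is all that's needed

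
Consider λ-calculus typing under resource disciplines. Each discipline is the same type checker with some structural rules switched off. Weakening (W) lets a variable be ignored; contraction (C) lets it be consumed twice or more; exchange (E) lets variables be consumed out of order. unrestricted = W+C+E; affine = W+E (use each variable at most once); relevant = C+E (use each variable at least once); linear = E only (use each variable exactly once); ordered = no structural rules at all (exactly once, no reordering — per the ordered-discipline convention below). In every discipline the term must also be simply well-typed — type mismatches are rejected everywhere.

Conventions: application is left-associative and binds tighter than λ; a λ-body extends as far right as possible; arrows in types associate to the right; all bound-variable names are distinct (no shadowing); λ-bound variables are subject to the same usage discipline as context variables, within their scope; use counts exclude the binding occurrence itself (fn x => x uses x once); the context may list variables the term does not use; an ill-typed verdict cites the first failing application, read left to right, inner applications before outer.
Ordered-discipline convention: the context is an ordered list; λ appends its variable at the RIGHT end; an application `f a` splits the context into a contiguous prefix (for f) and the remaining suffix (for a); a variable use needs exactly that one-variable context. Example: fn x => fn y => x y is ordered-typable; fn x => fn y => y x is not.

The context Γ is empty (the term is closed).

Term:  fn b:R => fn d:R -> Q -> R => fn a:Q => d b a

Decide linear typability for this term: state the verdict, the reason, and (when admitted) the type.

yes — each of b, d, a used exactly once; term : R -> (R -> Q -> R) -> Q -> R
use counts: b [bound]: 1, d [bound]: 1, a [bound]: 1
order of uses: d, b, a
typing: well-typed at R -> (R -> Q -> R) -> Q -> R
across the five disciplines: ordered ✗ | linear ✓ | affine ✓ | relevant ✓ | unrestricted ✓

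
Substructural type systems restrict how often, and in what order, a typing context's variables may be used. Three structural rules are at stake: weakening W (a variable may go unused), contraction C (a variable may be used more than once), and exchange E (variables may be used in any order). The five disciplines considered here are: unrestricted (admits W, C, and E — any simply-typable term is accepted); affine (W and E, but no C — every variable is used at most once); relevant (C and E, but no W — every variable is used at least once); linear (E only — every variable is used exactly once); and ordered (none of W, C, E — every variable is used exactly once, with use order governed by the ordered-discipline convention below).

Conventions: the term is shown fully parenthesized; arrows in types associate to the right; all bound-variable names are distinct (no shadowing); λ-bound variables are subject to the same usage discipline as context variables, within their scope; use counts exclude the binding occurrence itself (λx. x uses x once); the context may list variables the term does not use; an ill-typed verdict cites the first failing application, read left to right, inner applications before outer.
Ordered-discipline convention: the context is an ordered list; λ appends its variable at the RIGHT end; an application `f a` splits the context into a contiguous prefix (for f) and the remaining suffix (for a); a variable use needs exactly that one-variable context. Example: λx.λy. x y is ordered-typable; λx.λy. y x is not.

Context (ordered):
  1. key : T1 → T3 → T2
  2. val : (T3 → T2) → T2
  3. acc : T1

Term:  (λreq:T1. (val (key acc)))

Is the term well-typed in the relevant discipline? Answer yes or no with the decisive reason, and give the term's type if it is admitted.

no — needs weakening: req unused
usage: key: 1, val: 1, acc: 1, req (λ-bound): 0
order of uses: val, key, acc
typing: ✓ — T1 → T2
per-discipline verdicts: ordered ✗ | linear ✗ | affine ✓ | relevant ✗ | unrestricted ✓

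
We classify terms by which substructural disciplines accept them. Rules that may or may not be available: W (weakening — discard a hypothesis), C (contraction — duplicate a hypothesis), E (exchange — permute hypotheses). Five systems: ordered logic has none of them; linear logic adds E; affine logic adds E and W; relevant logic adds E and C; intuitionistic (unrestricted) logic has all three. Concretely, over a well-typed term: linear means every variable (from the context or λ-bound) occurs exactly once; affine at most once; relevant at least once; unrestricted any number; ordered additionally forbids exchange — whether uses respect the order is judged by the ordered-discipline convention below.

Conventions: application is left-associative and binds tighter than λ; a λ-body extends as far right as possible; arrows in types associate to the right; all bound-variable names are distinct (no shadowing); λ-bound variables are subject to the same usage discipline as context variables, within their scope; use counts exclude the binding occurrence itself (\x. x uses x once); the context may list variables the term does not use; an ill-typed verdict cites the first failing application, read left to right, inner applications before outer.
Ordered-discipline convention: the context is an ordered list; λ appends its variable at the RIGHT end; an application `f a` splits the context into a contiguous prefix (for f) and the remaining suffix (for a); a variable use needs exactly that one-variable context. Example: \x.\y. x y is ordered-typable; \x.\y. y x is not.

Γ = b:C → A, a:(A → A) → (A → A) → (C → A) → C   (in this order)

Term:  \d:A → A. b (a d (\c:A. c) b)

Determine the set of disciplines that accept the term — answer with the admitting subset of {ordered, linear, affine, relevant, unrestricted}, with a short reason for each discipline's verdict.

admitted in: relevant, unrestricted
counts: b ×2, a ×1, d (λ-bound) ×1, c (λ-bound) ×1
use order (left to right): b, a, d, c, b
typing: well-typed — term : (A → A) → A
ordered ✗ (b ×2 used more than once (contraction))
linear ✗ (b ×2 used more than once (contraction))
affine ✗ (b ×2 used more than once (contraction))
relevant ✓ (none of b, a, d, c goes unused)
unrestricted ✓ (typability at (A → A) → A is all that's needed)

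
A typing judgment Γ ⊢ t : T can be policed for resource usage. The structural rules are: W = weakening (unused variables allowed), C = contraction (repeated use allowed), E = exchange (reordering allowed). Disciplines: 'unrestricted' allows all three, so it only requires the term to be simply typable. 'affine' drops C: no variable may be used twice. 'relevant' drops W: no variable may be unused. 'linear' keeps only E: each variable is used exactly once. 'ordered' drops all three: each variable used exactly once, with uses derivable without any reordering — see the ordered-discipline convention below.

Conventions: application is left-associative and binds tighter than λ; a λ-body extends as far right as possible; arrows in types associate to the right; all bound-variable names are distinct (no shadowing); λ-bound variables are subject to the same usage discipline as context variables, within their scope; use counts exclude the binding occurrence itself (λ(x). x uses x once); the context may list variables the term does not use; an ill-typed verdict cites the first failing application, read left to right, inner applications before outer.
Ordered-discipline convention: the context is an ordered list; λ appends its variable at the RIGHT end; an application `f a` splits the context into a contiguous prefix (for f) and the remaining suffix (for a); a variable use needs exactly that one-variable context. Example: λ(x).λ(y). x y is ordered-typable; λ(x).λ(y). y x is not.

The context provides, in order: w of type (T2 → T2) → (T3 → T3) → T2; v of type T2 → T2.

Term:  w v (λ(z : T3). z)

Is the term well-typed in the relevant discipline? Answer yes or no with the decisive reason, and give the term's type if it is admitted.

yes — every one of w, v, z appears; term : T2
usage: w: 1; v: 1; z [bound]: 1
use order (left to right): w, v, z
typing: well-typed — term : T2
per-discipline verdicts: ordered ✓ | linear ✓ | affine ✓ | relevant ✓ | unrestricted ✓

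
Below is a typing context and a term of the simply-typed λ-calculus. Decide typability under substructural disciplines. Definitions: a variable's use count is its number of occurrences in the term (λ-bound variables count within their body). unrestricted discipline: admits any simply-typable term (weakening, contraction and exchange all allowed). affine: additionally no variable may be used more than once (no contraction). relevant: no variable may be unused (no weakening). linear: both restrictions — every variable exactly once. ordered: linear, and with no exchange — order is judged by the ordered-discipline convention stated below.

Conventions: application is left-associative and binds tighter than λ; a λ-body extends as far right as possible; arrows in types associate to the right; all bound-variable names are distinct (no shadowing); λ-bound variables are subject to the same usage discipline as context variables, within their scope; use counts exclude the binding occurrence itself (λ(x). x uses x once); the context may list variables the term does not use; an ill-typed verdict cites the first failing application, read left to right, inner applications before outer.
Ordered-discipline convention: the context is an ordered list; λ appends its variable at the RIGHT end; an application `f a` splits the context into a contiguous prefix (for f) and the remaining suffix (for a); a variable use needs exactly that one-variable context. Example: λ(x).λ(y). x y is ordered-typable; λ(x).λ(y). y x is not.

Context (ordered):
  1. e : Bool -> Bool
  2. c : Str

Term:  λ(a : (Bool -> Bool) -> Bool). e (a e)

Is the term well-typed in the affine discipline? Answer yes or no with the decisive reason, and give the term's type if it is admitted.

no — needs contraction — e ×2
use counts: e ×2, c ×0, a (bound) ×1
order of uses: e, a, e
typing: ✓ — ((Bool -> Bool) -> Bool) -> Bool
across the five disciplines: ordered ✗ · linear ✗ · affine ✗ · relevant ✗ · unrestricted ✓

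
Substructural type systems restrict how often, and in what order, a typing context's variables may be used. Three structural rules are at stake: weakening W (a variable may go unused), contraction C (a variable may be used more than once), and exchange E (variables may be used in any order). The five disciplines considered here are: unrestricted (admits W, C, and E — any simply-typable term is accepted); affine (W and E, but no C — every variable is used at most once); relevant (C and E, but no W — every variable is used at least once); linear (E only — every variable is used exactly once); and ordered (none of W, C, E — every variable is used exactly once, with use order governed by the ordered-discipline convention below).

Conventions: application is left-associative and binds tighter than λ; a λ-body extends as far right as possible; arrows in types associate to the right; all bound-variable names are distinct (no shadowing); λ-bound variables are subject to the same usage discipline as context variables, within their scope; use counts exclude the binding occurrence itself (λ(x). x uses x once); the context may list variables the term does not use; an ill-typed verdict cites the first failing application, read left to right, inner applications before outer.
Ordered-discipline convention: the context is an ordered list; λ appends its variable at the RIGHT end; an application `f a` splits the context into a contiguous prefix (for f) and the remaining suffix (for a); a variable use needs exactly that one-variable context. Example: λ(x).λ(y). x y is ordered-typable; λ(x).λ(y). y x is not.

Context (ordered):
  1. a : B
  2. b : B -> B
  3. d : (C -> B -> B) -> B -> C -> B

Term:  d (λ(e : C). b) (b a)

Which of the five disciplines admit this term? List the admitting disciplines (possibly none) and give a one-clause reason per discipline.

admitting disciplines: unrestricted
counts: a: 1×; b: 2×; d: 1×; e (λ-bound): 0×
uses in reading order: d, b, b, a
typing: the term checks, with type C -> B
ordered: ✗, repeated use of b ×2; e left unused
linear: ✗, repeated use of b ×2; e left unused
affine: ✗, repeated use of b ×2
relevant: ✗, e left unused
unrestricted: ✓, typability at C -> B is all that's needed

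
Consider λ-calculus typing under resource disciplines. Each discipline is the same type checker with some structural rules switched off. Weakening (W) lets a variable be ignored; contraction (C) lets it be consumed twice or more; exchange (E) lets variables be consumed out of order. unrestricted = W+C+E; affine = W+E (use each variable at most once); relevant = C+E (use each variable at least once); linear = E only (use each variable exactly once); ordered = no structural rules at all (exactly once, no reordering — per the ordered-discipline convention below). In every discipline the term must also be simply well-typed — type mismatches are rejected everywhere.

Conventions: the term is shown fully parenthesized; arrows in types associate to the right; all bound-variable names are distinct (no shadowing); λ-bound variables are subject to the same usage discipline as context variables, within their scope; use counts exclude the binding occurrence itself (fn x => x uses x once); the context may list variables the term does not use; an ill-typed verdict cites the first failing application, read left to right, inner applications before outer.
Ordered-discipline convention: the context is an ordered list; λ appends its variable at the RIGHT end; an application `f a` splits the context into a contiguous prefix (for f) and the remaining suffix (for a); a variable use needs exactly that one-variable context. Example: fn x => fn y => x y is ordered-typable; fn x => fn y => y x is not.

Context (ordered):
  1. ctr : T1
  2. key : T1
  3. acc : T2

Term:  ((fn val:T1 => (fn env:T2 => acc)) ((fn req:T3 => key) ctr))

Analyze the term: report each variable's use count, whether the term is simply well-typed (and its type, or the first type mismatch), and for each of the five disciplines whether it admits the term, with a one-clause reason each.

usage: ctr: 1×; key: 1×; acc: 1×; val (λ-bound): 0×; env (λ-bound): 0×; req (λ-bound): 0×
order of uses: acc, key, ctr
typing: ill-typed: a function awaiting T3 gets T1
ordered: ✗, a type mismatch blocks all five
linear: ✗, the type mismatch rejects it
affine: ✗, not simply typable
relevant: ✗, fails simple typing
unrestricted: ✗, a type mismatch blocks all five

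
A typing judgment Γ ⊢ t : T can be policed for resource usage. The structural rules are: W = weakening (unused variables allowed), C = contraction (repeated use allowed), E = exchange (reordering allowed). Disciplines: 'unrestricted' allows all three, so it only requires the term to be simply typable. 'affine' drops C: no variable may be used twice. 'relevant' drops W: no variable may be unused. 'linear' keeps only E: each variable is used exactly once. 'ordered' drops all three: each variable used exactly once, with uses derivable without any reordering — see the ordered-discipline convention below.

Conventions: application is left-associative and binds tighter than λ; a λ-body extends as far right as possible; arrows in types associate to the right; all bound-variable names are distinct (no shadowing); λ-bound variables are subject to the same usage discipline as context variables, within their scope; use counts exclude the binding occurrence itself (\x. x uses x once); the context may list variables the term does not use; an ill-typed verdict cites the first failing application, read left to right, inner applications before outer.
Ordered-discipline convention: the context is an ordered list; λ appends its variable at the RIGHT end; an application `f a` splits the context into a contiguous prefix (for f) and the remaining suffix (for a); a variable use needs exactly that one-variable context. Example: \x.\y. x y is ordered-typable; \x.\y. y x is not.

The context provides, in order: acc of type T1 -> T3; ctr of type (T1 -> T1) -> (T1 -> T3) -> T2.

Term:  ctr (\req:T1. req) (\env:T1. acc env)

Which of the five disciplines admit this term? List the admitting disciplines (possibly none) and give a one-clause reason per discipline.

accepted by: linear, affine, relevant, unrestricted
variable uses: acc: 1; ctr: 1; req (bound): 1; env (bound): 1
order of uses: ctr, req, acc, env
typing: well-typed — term : T2
ordered: ✗, no contiguous prefix/suffix split fits ctr, req, acc, env
linear: ✓, each of acc, ctr, req, env used exactly once
affine: ✓, none of acc, ctr, req, env used more than once
relevant: ✓, every one of acc, ctr, req, env appears
unrestricted: ✓, well-typed at T2; no restrictions here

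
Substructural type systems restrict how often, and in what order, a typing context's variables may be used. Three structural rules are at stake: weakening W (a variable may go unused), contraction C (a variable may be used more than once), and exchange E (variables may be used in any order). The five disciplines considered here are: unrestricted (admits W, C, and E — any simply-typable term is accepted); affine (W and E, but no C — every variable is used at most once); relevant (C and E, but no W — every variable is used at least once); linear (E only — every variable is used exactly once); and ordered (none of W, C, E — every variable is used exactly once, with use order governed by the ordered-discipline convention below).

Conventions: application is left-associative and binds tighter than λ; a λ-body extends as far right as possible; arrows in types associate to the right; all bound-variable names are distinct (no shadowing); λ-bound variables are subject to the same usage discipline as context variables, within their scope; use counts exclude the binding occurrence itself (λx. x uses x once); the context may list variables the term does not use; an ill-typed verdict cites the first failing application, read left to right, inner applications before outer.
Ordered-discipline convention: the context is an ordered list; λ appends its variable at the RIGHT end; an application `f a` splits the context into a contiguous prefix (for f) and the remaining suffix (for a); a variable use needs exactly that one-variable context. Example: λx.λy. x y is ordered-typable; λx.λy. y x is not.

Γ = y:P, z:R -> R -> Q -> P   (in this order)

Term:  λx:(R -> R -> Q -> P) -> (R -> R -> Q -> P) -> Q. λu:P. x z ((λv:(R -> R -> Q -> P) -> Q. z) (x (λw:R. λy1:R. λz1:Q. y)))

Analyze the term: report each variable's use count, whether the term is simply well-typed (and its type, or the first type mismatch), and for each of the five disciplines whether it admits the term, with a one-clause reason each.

variable uses: y: 1×; z: 2×; x (bound): 2×; u (bound): 0×; v (bound): 0×; w (bound): 0×; y1 (bound): 0×; z1 (bound): 0×
use order (left to right): x, z, z, x, y
typing: well-typed — term : ((R -> R -> Q -> P) -> (R -> R -> Q -> P) -> Q) -> P -> Q
ordered: ✗ — z ×2, x ×2 used more than once (contraction); u, v, w, y1, z1 never used (weakening)
linear: ✗ — z ×2, x ×2 used more than once (contraction); u, v, w, y1, z1 never used (weakening)
affine: ✗ — z ×2, x ×2 used more than once (contraction)
relevant: ✗ — u, v, w, y1, z1 never used (weakening)
unrestricted: ✓ — simply typable at ((R -> R -> Q -> P) -> (R -> R -> Q -> P) -> Q) -> P -> Q; W, C, E all held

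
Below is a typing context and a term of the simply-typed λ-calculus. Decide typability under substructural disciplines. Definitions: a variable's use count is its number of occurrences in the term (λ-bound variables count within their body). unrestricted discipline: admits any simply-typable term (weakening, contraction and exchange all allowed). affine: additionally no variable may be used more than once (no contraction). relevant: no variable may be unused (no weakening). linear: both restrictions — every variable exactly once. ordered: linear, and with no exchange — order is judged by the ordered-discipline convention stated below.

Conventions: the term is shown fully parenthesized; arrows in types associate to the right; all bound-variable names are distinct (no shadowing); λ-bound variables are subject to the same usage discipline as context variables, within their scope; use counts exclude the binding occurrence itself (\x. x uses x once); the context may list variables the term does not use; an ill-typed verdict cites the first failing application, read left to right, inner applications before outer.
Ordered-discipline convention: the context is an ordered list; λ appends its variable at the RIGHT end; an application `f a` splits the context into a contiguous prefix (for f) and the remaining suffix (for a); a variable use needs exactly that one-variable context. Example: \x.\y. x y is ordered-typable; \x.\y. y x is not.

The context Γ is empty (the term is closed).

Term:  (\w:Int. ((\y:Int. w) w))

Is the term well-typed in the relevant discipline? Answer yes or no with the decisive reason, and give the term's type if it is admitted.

no — unused: y — weakening required
variable uses: w (λ-bound) ×2; y (λ-bound) ×0
uses in reading order: w, w
typing: ✓ — Int -> Int
per-discipline verdicts: ordered ✗; linear ✗; affine ✗; relevant ✗; unrestricted ✓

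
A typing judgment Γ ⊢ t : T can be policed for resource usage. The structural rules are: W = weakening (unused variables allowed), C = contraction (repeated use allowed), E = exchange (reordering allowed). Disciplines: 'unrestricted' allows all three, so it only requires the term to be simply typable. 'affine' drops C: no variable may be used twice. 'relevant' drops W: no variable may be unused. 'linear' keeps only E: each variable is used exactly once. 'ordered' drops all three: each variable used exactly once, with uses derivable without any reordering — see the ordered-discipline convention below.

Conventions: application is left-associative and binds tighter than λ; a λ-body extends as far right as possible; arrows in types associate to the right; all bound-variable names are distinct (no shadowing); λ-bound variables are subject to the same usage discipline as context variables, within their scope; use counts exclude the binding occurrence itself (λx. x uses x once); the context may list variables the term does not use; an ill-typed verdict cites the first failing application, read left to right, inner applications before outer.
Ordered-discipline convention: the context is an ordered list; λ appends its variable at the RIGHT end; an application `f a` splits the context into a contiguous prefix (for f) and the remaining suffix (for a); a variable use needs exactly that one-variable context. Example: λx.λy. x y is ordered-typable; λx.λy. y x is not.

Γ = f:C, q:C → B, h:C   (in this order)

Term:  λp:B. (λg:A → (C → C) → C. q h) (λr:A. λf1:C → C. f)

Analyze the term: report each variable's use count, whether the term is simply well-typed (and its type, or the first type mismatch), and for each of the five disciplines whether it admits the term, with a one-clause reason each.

usage: f: 1×, q: 1×, h: 1×, p [bound]: 0×, g [bound]: 0×, r [bound]: 0×, f1 [bound]: 0×
order of uses: q, h, f
typing: well-typed — term : B → B
ordered: ✗, p, g, r, f1 never used (weakening)
linear: ✗, p, g, r, f1 never used (weakening)
affine: ✓, no duplicate uses among f, q, h, p, g, r, f1
relevant: ✗, p, g, r, f1 never used (weakening)
unrestricted: ✓, well-typed at B → B; no restrictions here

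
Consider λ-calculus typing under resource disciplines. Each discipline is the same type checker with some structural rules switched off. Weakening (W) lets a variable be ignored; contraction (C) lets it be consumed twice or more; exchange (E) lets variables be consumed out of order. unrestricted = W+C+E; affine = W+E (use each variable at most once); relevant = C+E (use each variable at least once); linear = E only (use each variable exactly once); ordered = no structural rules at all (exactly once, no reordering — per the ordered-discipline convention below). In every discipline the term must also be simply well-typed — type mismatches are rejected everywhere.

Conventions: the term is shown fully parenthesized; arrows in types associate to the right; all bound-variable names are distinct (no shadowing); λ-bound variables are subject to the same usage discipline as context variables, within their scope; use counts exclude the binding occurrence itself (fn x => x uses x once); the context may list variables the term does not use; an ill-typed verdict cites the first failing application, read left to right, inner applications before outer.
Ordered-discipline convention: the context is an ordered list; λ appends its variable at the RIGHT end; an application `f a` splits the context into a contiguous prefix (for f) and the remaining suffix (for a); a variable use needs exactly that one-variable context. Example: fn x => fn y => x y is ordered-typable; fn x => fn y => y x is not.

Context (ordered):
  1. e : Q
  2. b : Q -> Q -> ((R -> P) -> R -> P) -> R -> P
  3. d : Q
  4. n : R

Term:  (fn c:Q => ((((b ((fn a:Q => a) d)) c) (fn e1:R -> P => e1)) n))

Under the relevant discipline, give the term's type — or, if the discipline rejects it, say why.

not well-typed under relevant — unused: e — weakening required
usage: e ×0, b ×1, d ×1, n ×1, c (bound) ×1, a (bound) ×1, e1 (bound) ×1
left-to-right use order: b, a, d, c, e1, n
typing: well-typed — term : Q -> P
all disciplines: ordered ✗; linear ✗; affine ✓; relevant ✗; unrestricted ✓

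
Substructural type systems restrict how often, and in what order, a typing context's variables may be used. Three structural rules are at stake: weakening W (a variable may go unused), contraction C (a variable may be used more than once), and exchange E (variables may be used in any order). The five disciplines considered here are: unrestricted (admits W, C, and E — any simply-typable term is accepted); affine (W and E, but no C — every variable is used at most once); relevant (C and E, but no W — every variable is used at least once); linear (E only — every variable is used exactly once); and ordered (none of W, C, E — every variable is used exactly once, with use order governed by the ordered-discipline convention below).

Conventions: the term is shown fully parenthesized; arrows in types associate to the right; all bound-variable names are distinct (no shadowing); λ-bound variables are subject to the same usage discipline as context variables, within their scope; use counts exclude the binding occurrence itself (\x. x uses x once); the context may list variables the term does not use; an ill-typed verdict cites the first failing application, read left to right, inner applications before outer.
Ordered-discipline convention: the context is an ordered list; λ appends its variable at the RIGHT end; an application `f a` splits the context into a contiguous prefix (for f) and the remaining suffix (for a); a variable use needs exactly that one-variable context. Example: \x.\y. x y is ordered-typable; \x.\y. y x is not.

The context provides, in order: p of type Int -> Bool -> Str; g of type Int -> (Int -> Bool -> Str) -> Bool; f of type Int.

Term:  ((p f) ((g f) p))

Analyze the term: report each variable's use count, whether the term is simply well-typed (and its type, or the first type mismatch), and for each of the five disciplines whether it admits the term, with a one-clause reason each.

variable uses: p: 2, g: 1, f: 2
uses in reading order: p, f, g, f, p
typing: well-typed at Str
ordered: ✗ — p ×2, f ×2 used more than once (contraction)
linear: ✗ — p ×2, f ×2 used more than once (contraction)
affine: ✗ — p ×2, f ×2 used more than once (contraction)
relevant: ✓ — every one of p, g, f appears
unrestricted: ✓ — well-typed at Str; no restrictions here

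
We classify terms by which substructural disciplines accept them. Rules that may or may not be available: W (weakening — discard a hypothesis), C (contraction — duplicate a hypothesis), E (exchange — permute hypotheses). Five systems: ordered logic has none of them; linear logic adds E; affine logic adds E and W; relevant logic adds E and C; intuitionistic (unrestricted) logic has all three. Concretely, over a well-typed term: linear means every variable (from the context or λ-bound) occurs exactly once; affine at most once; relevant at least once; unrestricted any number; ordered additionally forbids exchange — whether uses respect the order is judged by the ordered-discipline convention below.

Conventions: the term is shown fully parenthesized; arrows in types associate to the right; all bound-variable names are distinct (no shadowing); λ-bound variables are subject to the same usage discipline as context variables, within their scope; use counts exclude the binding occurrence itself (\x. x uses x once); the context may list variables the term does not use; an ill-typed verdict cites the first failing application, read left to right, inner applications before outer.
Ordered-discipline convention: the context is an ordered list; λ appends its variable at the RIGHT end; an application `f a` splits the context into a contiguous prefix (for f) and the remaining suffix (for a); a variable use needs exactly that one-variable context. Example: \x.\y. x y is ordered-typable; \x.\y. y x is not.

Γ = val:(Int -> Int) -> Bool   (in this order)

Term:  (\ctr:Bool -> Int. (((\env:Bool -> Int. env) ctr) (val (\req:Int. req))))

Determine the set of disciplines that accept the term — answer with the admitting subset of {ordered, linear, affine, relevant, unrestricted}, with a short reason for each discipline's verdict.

admitted in: linear, affine, relevant, unrestricted
variable uses: val: 1, ctr [bound]: 1, env [bound]: 1, req [bound]: 1
uses in reading order: env, ctr, val, req
typing: well-typed at (Bool -> Int) -> Int
ordered ✗ (no contiguous prefix/suffix split fits env, ctr, val, req)
linear ✓ (each of val, ctr, env, req used exactly once)
affine ✓ (none of val, ctr, env, req used more than once)
relevant ✓ (every one of val, ctr, env, req appears)
unrestricted ✓ (well-typed at (Bool -> Int) -> Int; no restrictions here)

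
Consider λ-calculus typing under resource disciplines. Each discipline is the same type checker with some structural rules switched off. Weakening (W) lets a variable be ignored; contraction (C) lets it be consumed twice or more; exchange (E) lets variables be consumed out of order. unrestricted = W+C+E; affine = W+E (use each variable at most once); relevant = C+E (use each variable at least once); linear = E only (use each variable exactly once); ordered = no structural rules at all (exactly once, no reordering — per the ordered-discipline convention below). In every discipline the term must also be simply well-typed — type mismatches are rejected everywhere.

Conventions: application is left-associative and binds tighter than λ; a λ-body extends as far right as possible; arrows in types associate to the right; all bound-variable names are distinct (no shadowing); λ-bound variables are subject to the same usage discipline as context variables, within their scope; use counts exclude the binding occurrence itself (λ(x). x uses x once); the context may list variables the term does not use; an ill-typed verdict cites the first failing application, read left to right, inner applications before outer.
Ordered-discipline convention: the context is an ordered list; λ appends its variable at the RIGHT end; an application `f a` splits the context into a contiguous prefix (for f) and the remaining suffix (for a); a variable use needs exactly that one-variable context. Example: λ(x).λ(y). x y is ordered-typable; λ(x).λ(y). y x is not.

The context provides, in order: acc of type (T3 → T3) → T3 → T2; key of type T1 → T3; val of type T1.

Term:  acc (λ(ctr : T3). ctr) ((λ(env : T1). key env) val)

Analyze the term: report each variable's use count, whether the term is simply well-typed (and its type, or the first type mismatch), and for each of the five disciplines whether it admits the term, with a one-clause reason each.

counts: acc=1; key=1; val=1; ctr [bound]=1; env [bound]=1
left-to-right use order: acc, ctr, key, env, val
typing: ✓ — T2
ordered ✓ (one use each (acc, key, val, ctr, env); ordered split holds)
linear ✓ (single use per variable (acc, key, val, ctr, env))
affine ✓ (acc, key, val, ctr, env: no repeats, contraction unneeded)
relevant ✓ (acc, key, val, ctr, env: all used, weakening unneeded)
unrestricted ✓ (well-typed at T2; no restrictions here)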